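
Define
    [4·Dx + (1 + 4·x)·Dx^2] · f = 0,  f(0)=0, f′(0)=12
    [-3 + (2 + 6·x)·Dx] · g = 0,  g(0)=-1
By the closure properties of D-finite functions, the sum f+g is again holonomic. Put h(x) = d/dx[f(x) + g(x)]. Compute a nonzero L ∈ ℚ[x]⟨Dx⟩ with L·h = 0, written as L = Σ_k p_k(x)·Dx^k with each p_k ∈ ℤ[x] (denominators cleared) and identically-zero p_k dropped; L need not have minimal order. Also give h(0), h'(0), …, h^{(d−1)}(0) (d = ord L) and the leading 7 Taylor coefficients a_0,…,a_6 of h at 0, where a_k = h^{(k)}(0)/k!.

L = (84 + 144·x) + (101 + 552·x + 720·x^2)·Dx + (10 + 94·x + 288·x^2 + 288·x^3)·Dx^2  (order 2).
h: a_k = 21/2, -183/4, 2991/16, -24171/32, 777927/256, -6245529/512, 100158099/2048, …
ICs: h(0) = 21/2, h′(0) = -183/4.

f: a_k = 0, 12, -24, 64, -192, 3072/5, -2048, …
g: a_k = -1, -3/2, 9/8, -27/16, 405/128, -1701/256, 15309/1024, …
L₀ := lclm(L_f,L_g); ord L₀ ≤ 2+1.
h=h₀': d/dx-closure on L₀ ⇒ L.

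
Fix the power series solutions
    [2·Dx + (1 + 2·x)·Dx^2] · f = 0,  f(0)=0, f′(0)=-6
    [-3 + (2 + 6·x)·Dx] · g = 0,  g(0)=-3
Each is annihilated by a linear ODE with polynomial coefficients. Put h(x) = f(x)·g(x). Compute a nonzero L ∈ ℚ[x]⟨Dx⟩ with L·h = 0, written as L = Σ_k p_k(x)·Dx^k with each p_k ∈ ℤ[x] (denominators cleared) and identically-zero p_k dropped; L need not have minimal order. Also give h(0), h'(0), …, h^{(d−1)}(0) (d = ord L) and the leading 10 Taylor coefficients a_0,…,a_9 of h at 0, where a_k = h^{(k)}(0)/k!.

f: a_k = 0, -6, 6, -8, 12, -96/5, 32, -384/7, 96, -512/3, …
g: a_k = -3, -9/2, 27/8, -81/16, 1215/128, -5103/256, 45927/1024, -216513/2048, 8444007/32768, -42220035/65536, …
f·g: L₀ = L_f ⊗_s L_g, ord ≤ 2·1.
L = (15 + 18·x) + (-4 - 12·x)·Dx + (4 + 32·x + 84·x^2 + 72·x^3)·Dx^2  (order 2).
h: a_k = 0, 18, 9, -93/4, 405/8, -35433/320, 158691/640, -10207611/17920, 48056103/35840, -370196803/114688, …
ICs: h(0) = 0, h′(0) = 18.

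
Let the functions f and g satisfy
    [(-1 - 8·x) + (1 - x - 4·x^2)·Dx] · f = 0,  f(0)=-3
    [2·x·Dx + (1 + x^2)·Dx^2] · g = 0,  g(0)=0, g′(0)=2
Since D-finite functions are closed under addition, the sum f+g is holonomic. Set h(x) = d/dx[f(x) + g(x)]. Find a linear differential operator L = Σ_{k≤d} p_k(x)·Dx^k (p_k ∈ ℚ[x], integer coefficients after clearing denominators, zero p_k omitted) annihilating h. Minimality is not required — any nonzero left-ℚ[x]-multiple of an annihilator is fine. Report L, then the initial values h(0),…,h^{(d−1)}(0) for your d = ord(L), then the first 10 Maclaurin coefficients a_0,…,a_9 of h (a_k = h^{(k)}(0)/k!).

L = (-10 + 40·x + 478·x^2 + 864·x^3 + 2496·x^4 + 384·x^6) + (28 + 246·x + 316·x^2 + 1182·x^3 + 752·x^4 + 2048·x^5 + 48·x^6 + 384·x^7)·Dx + (-5 - 8·x - 32·x^2 + 104·x^3 + 197·x^4 + 128·x^5 + 288·x^6 + 16·x^7 + 64·x^8)·Dx^2  (order 2).
h: a_k = -1, -30, -83, -348, -973, -3258, -9263, -27960, -79081, -227670, …
ICs: h(0) = -1, h′(0) = -30.

f: a_k = -3, -3, -15, -27, -87, -195, -543, -1323, -3495, -8787, …
g: a_k = 0, 2, 0, -2/3, 0, 2/5, 0, -2/7, 0, 2/9, …
Weyl lclm of L_f,L_g ⇒ L₀ (ord ≤ 3).
Derive L from L₀ (diff closure).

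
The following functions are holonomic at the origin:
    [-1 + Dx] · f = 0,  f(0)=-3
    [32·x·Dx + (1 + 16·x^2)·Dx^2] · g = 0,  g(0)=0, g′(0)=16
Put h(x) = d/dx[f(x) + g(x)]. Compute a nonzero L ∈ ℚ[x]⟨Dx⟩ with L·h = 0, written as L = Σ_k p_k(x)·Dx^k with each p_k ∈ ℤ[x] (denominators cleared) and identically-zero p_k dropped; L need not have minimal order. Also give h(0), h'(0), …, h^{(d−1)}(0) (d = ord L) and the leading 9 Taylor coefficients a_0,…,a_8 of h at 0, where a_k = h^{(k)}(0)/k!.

f: a_k = -3, -3, -3/2, -1/2, -1/8, -1/40, -1/240, -1/1680, -1/13440, …
g: a_k = 0, 16, 0, -256/3, 0, 4096/5, 0, -65536/7, 0, …
Weyl lclm of L_f,L_g ⇒ L₀ (ord ≤ 3).
Differentiate: ansatz ord ≤ ord L₀ ⇒ L.
L = (32 - 32·x - 1536·x^2 - 512·x^3) + (-33 + 1504·x^2 - 256·x^4)·Dx + (1 + 32·x + 32·x^2 + 512·x^3 + 256·x^4)·Dx^2  (order 2).
h: a_k = 13, -3, -515/2, -1/2, 32767/8, -1/40, -15728641/240, -1/1680, 14092861439/13440, …
ICs: h(0) = 13, h′(0) = -3.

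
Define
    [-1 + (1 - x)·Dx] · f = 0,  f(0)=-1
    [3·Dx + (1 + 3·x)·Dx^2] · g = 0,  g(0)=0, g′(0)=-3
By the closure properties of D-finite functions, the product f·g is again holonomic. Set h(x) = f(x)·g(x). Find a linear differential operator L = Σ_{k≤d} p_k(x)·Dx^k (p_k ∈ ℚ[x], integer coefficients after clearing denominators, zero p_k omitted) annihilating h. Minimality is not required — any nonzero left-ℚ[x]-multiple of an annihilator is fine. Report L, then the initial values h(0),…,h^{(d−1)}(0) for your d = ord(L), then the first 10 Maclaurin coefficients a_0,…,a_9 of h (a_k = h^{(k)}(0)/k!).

f: a_k = -1, -1, -1, -1, -1, -1, -1, -1, -1, -1, …
g: a_k = 0, -3, 9/2, -9, 81/4, -243/5, 243/2, -2187/7, 6561/8, -2187, …
h₀=f·g: eliminate ⇒ L₀, order ≤ 1·2.
L = 3 + (-1 + 9·x)·Dx + (-1 - 2·x + 3·x^2)·Dx^2  (order 2).
h: a_k = 0, 3, -3/2, 15/2, -51/4, 717/20, -1713/20, 31749/140, -166137/280, 446223/280, …
ICs: h(0) = 0, h′(0) = 3.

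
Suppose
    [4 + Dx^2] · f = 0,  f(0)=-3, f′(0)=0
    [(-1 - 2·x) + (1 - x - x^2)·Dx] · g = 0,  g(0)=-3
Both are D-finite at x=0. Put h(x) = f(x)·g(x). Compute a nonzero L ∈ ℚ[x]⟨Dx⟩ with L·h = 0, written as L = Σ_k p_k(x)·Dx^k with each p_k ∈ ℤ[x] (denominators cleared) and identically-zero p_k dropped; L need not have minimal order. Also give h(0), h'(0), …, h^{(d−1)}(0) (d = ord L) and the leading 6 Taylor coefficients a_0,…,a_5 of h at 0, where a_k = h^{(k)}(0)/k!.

L = (-2 + 4·x + 4·x^2) + (2 + 4·x)·Dx + (-1 + x + x^2)·Dx^2  (order 2).
h: a_k = 9, 9, 0, 9, 15, 24, …
ICs: h(0) = 9, h′(0) = 9.

f: a_k = -3, 0, 6, 0, -2, 0, …
g: a_k = -3, -3, -6, -9, -15, -24, …
h₀=f·g: eliminate ⇒ L₀, order ≤ 2·1.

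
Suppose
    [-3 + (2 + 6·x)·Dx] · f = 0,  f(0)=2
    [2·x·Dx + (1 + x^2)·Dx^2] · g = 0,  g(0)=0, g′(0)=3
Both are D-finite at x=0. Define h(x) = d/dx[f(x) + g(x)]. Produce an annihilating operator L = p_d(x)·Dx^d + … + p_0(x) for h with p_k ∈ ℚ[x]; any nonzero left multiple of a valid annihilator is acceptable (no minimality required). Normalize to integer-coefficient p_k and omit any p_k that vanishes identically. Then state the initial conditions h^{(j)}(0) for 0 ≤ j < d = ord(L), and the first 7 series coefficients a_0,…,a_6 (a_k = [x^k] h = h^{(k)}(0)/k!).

L = (-12 - 90·x + 36·x^2 + 54·x^3) + (-35 - 48·x - 102·x^2 + 144·x^3 + 189·x^4)·Dx + (-6 - 10·x + 36·x^2 + 44·x^3 + 42·x^4 + 54·x^5)·Dx^2  (order 2).
h: a_k = 6, -9/2, 57/8, -405/16, 8889/128, -45927/256, 502125/1024, …
ICs: h(0) = 6, h′(0) = -9/2.

f: a_k = 2, 3, -9/4, 27/8, -405/64, 1701/128, -15309/512, …
g: a_k = 0, 3, 0, -1, 0, 3/5, 0, …
Weyl lclm of L_f,L_g ⇒ L₀ (ord ≤ 3).
h=h₀': d/dx-closure on L₀ ⇒ L.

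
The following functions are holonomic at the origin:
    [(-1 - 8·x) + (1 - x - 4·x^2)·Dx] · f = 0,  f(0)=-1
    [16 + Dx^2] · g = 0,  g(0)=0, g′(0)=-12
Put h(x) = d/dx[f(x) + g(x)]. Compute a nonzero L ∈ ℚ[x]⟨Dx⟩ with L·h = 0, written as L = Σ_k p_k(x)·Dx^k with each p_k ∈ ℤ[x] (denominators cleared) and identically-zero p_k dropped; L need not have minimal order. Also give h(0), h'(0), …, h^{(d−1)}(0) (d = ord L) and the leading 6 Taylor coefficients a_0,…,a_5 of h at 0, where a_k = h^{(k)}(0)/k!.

f: a_k = -1, -1, -5, -9, -29, -65, …
g: a_k = 0, -12, 0, 32, 0, -128/5, …
Sum ⇒ L₀ = lclm(L_f,L_g) in ℚ(x)⟨Dx⟩.
Differentiate: ansatz ord ≤ ord L₀ ⇒ L.
L = (6848 + 35072·x + 150784·x^2 + 87040·x^3 + 204800·x^4 + 147456·x^5 + 196608·x^6) + (-560 - 4048·x + 5184·x^2 + 13952·x^3 + 2560·x^4 + 18432·x^5 + 57344·x^6 + 65536·x^7)·Dx + (428 + 2192·x + 9424·x^2 + 5440·x^3 + 12800·x^4 + 9216·x^5 + 12288·x^6)·Dx^2 + (-35 - 253·x + 324·x^2 + 872·x^3 + 160·x^4 + 1152·x^5 + 3584·x^6 + 4096·x^7)·Dx^3  (order 3).
h: a_k = -13, -10, 69, -116, -453, -1086, …
ICs: h(0) = -13, h′(0) = -10, h′′(0) = 138.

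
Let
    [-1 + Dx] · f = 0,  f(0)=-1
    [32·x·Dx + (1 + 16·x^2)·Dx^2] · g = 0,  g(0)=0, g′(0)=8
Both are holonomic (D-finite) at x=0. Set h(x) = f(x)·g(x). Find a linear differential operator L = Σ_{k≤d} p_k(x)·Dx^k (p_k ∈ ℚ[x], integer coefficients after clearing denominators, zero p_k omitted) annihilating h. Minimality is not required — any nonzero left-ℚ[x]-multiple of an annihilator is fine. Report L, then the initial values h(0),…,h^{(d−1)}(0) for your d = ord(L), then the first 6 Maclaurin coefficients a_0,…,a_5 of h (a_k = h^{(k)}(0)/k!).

f: a_k = -1, -1, -1/2, -1/6, -1/24, -1/120, …
g: a_k = 0, 8, 0, -128/3, 0, 2048/5, …
h₀=f·g: eliminate ⇒ L₀, order ≤ 1·2.
L = (1 - 32·x + 16·x^2) + (-2 + 32·x - 32·x^2)·Dx + (1 + 16·x^2)·Dx^2  (order 2).
h: a_k = 0, -8, -8, 116/3, 124/3, -1943/5, …
ICs: h(0) = 0, h′(0) = -8.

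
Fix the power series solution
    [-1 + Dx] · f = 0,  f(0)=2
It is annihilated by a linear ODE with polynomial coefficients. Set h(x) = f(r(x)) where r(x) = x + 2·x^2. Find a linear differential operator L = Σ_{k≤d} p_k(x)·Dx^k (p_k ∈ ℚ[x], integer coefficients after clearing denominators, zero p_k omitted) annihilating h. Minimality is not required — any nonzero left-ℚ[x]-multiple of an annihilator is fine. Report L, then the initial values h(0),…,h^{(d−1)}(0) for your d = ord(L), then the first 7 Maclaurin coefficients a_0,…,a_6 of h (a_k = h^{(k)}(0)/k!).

f: a_k = 2, 2, 1, 1/3, 1/12, 1/60, 1/360, …
h₀=f(r): pull back L_f along r ⇒ L₀.
L = (-1 - 4·x) + Dx  (order 1).
h: a_k = 2, 2, 5, 13/3, 73/12, 281/60, 1741/360, …
ICs: h(0) = 2.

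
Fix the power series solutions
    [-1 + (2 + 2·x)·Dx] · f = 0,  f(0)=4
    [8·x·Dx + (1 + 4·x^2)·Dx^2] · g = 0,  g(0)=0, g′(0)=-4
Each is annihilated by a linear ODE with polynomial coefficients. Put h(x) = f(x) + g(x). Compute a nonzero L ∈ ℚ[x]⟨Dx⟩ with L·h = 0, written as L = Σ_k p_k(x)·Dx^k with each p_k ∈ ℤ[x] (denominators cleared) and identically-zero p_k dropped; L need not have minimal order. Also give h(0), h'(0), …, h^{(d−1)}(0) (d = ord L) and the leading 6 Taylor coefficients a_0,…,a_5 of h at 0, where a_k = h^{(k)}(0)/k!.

L = (-16 - 40·x + 192·x^2 + 96·x^3)·Dx + (-35 - 64·x + 328·x^2 + 768·x^3 + 336·x^4)·Dx^2 + (-2 + 30·x + 48·x^2 + 144·x^3 + 224·x^4 + 96·x^5)·Dx^3  (order 3).
h: a_k = 4, -2, -1/2, 67/12, -5/32, -4061/320, …
ICs: h(0) = 4, h′(0) = -2, h′′(0) = -1.

f: a_k = 4, 2, -1/2, 1/4, -5/32, 7/64, …
g: a_k = 0, -4, 0, 16/3, 0, -64/5, …
Weyl lclm of L_f,L_g ⇒ L₀ (ord ≤ 3).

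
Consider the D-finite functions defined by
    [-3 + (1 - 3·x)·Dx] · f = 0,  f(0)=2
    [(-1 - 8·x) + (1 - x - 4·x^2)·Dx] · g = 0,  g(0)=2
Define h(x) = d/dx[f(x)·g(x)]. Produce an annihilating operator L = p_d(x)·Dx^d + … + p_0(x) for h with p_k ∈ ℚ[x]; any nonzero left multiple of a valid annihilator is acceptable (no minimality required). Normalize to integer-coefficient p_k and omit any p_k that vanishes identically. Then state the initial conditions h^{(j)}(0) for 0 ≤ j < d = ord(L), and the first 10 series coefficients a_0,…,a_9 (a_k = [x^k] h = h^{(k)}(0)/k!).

f: a_k = 2, 6, 18, 54, 162, 486, 1458, 4374, 13122, 39366, …
g: a_k = 2, 2, 10, 18, 58, 130, 362, 882, 2330, 5858, …
Product ⇒ symmetric product L₀, ord ≤ 1.
h=h₀': d/dx-closure on L₀ ⇒ L.
L = (17 - 24·x - 141·x^2 - 96·x^3 + 864·x^4) + (-2 + 7·x + 24·x^2 - 95·x^3 - 30·x^4 + 216·x^5)·Dx  (order 1).
h: a_k = 16, 136, 720, 3344, 13840, 54168, 201936, 729632, 2567952, 8863400, …
ICs: h(0) = 16.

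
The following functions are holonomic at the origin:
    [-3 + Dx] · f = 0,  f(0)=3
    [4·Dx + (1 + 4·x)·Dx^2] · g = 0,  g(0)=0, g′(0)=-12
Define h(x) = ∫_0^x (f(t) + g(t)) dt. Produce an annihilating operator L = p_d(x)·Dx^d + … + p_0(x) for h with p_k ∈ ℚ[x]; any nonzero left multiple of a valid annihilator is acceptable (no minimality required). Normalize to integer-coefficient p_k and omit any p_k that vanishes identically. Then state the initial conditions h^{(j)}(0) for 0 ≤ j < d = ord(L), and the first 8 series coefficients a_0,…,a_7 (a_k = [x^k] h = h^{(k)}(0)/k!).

L = (-132 - 144·x)·Dx^2 + (23 - 72·x - 144·x^2)·Dx^3 + (7 + 40·x + 48·x^2)·Dx^4  (order 4).
h: a_k = 0, 3, -3/2, 25/2, -101/8, 1617/40, -8111/80, 164083/560, …
ICs: h(0) = 0, h′(0) = 3, h′′(0) = -3, h′′′(0) = 75.

f: a_k = 3, 9, 27/2, 27/2, 81/8, 243/40, 243/80, 729/560, …
g: a_k = 0, -12, 24, -64, 192, -3072/5, 2048, -49152/7, …
Sum ⇒ L₀ = lclm(L_f,L_g) in ℚ(x)⟨Dx⟩.
h=∫h₀ ⇒ L = L₀·Dx.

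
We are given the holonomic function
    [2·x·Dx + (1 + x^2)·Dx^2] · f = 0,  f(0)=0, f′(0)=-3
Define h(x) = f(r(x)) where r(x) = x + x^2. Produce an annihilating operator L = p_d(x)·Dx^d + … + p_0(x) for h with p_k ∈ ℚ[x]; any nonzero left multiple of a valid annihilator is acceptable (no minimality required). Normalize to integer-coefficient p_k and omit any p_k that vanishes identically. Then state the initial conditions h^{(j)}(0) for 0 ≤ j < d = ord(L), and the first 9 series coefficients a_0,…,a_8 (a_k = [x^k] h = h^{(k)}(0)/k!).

f: a_k = 0, -3, 0, 1, 0, -3/5, 0, 3/7, 0, …
f∘r: x↦r, Dx↦Dx/r' in L_f ⇒ L₀.
L = (-2 + 2·x + 8·x^2 + 12·x^3 + 6·x^4)·Dx + (1 + 2·x + x^2 + 4·x^3 + 5·x^4 + 2·x^5)·Dx^2  (order 2).
h: a_k = 0, -3, -3, 1, 3, 12/5, -2, -39/7, -3, …
ICs: h(0) = 0, h′(0) = -3.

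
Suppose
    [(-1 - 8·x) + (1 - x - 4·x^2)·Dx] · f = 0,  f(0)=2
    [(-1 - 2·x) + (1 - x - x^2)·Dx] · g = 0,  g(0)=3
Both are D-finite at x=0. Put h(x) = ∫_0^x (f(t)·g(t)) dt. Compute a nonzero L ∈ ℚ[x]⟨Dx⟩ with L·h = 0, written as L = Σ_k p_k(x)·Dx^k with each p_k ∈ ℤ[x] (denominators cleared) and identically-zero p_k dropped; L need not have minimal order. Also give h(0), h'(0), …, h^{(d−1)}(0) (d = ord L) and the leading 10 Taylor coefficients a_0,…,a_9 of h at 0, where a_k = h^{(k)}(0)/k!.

L = (-2 - 8·x + 15·x^2 + 16·x^3)·Dx + (1 - 2·x - 4·x^2 + 5·x^3 + 4·x^4)·Dx^2  (order 2).
h: a_k = 0, 6, 6, 16, 57/2, 336/5, 140, 2262/7, 1437/2, 5000/3, …
ICs: h(0) = 0, h′(0) = 6.

f: a_k = 2, 2, 10, 18, 58, 130, 362, 882, 2330, 5858, …
g: a_k = 3, 3, 6, 9, 15, 24, 39, 63, 102, 165, …
Product ⇒ symmetric product L₀, ord ≤ 1.
h=∫₀ˣh₀: take L = L₀·Dx.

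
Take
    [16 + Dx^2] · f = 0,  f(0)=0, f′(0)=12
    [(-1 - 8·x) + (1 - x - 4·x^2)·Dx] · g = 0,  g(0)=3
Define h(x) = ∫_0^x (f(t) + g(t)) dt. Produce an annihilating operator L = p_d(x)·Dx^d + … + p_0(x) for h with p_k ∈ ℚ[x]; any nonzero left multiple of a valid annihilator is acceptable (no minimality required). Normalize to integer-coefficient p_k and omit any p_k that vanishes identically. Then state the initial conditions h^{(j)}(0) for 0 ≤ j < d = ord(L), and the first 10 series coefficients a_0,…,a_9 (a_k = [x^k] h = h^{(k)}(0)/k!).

f: a_k = 0, 12, 0, -32, 0, 128/5, 0, -1024/105, 0, 2048/945, …
g: a_k = 3, 3, 15, 27, 87, 195, 543, 1323, 3495, 8787, …
Sum ⇒ L₀ = lclm(L_f,L_g) in ℚ(x)⟨Dx⟩.
h=∫h₀ ⇒ L = L₀·Dx.
L = (-560 - 4608·x - 1664·x^2 - 6144·x^3 - 10240·x^4 - 16384·x^5)·Dx + (208 - 272·x - 896·x^2 + 1408·x^3 + 1536·x^4 - 6144·x^5 - 8192·x^6)·Dx^2 + (-35 - 288·x - 104·x^2 - 384·x^3 - 640·x^4 - 1024·x^5)·Dx^3 + (13 - 17·x - 56·x^2 + 88·x^3 + 96·x^4 - 384·x^5 - 512·x^6)·Dx^4  (order 4).
h: a_k = 0, 3, 15/2, 5, -5/4, 87/5, 1103/30, 543/7, 137891/840, 1165/3, …
ICs: h(0) = 0, h′(0) = 3, h′′(0) = 15, h′′′(0) = 30.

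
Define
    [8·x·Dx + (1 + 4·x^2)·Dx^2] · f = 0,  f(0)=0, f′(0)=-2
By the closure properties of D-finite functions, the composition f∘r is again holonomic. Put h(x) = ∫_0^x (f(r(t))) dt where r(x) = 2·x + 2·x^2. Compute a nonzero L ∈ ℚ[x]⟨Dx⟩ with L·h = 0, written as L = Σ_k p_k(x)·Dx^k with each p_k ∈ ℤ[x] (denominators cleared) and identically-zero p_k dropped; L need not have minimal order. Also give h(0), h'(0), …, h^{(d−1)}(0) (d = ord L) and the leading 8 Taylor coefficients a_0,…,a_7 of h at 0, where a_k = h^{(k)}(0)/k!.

L = (-2 + 32·x + 128·x^2 + 192·x^3 + 96·x^4)·Dx^2 + (1 + 2·x + 16·x^2 + 64·x^3 + 80·x^4 + 32·x^5)·Dx^3  (order 3).
h: a_k = 0, 0, -2, -4/3, 16/3, 64/5, -352/15, -3008/21, …
ICs: h(0) = 0, h′(0) = 0, h′′(0) = -4.

f: a_k = 0, -2, 0, 8/3, 0, -32/5, 0, 128/7, …
h₀=f(r): pull back L_f along r ⇒ L₀.
∫: right-multiply L₀ by Dx.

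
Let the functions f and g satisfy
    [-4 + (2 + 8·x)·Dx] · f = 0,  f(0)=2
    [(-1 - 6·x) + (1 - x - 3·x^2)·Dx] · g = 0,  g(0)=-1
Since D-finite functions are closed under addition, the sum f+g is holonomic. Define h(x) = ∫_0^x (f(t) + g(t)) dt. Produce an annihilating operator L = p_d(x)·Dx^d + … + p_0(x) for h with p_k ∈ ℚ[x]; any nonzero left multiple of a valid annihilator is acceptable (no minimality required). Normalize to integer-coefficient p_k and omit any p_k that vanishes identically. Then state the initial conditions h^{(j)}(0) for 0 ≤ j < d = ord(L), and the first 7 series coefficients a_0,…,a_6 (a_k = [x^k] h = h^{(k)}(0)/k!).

L = (20 + 120·x + 216·x^2 + 360·x^3)·Dx + (-12 - 74·x - 306·x^2 - 744·x^3 - 900·x^4)·Dx^2 + (-1 + 9·x + 73·x^2 + 18·x^3 - 354·x^4 - 360·x^5)·Dx^3  (order 3).
h: a_k = 0, 1, 3/2, -8/3, 1/4, -39/5, 8/3, …
ICs: h(0) = 0, h′(0) = 1, h′′(0) = 3.

f: a_k = 2, 4, -4, 8, -20, 56, -168, …
g: a_k = -1, -1, -4, -7, -19, -40, -97, …
Sum ⇒ L₀ = lclm(L_f,L_g) in ℚ(x)⟨Dx⟩.
h=∫₀ˣh₀: take L = L₀·Dx.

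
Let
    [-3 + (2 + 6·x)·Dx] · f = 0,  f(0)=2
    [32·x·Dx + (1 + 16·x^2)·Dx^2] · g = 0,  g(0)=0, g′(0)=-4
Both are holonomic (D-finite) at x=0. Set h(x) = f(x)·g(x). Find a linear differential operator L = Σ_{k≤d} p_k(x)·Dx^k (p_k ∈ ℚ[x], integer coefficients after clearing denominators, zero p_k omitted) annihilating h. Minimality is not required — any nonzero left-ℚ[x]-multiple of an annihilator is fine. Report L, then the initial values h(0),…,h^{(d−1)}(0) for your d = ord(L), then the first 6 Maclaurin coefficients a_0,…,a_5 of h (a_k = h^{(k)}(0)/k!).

L = (27 - 192·x - 144·x^2) + (-12 + 92·x + 576·x^2 + 576·x^3)·Dx + (4 + 24·x + 100·x^2 + 384·x^3 + 576·x^4)·Dx^2  (order 2).
h: a_k = 0, -8, -12, 155/3, 101/2, -34583/80, …
ICs: h(0) = 0, h′(0) = -8.

f: a_k = 2, 3, -9/4, 27/8, -405/64, 1701/128, …
g: a_k = 0, -4, 0, 64/3, 0, -1024/5, …
f·g: L₀ = L_f ⊗_s L_g, ord ≤ 1·2.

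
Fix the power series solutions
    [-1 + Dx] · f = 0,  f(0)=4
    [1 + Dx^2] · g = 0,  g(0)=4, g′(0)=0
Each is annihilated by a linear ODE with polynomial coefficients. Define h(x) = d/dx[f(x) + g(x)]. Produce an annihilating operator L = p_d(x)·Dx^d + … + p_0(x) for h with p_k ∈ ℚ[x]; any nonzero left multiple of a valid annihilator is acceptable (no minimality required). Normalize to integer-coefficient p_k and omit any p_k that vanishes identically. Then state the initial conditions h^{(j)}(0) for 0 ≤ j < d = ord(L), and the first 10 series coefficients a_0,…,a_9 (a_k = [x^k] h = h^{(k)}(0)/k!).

L = 1 - Dx + Dx^2 - Dx^3  (order 3).
h: a_k = 4, 0, 2, 4/3, 1/6, 0, 1/180, 1/630, 1/10080, 0, …
ICs: h(0) = 4, h′(0) = 0, h′′(0) = 4.

f: a_k = 4, 4, 2, 2/3, 1/6, 1/30, 1/180, 1/1260, 1/10080, 1/90720, …
g: a_k = 4, 0, -2, 0, 1/6, 0, -1/180, 0, 1/10080, 0, …
Weyl lclm of L_f,L_g ⇒ L₀ (ord ≤ 3).
h₀' ⇒ L via d/dx closure of L₀.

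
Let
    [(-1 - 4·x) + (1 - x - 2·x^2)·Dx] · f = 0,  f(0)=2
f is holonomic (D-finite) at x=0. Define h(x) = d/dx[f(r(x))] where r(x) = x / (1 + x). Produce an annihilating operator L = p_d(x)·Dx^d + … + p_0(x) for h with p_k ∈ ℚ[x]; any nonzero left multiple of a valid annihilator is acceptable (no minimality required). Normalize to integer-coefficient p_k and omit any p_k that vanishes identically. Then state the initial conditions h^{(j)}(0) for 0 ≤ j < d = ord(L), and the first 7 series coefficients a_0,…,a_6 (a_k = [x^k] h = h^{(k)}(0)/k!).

L = (4 + 12·x + 36·x^2 + 20·x^3) + (-1 - 7·x - 9·x^2 + 7·x^3 + 10·x^4)·Dx  (order 1).
h: a_k = 2, 8, 0, 32, -40, 144, -280, …
ICs: h(0) = 2.

f: a_k = 2, 2, 6, 10, 22, 42, 86, …
Change of var in L_f (x↦r) gives L₀.
Derive L from L₀ (diff closure).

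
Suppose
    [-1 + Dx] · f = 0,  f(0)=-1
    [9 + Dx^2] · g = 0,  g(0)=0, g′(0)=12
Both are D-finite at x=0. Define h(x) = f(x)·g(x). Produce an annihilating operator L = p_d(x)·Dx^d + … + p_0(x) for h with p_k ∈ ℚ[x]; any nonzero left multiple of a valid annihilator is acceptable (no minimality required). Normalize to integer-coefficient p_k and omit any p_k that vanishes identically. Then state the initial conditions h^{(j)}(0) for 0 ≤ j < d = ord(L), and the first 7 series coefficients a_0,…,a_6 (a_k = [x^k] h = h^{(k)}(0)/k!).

L = 10 - 2·Dx + Dx^2  (order 2).
h: a_k = 0, -12, -12, 12, 16, 2/5, -26/5, …
ICs: h(0) = 0, h′(0) = -12.

f: a_k = -1, -1, -1/2, -1/6, -1/24, -1/120, -1/720, …
g: a_k = 0, 12, 0, -18, 0, 81/10, 0, …
Product ⇒ symmetric product L₀, ord ≤ 2.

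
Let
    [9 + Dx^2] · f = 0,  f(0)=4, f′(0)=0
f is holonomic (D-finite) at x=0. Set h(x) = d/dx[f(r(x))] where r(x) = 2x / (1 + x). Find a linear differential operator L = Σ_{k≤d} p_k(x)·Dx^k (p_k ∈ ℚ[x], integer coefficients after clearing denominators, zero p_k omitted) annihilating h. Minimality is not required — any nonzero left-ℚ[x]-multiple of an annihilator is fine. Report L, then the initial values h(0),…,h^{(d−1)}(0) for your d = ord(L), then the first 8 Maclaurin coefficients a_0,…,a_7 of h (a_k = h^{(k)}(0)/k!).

L = (42 + 12·x + 6·x^2) + (6 + 18·x + 18·x^2 + 6·x^3)·Dx + (1 + 4·x + 6·x^2 + 4·x^3 + x^4)·Dx^2  (order 2).
h: a_k = 0, -144, 432, 0, -2880, 46224/5, -81648/5, 99648/7, …
ICs: h(0) = 0, h′(0) = -144.

f: a_k = 4, 0, -18, 0, 27/2, 0, -81/20, 0, …
f∘r: x↦r, Dx↦Dx/r' in L_f ⇒ L₀.
h₀' ⇒ L via d/dx closure of L₀.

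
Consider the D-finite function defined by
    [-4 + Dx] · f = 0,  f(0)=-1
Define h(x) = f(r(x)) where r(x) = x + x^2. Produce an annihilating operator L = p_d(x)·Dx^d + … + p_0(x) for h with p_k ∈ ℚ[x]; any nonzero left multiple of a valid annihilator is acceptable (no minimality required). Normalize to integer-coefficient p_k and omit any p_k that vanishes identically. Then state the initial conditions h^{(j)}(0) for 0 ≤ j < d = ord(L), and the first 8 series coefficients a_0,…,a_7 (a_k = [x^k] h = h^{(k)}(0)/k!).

L = (-4 - 8·x) + Dx  (order 1).
h: a_k = -1, -4, -12, -80/3, -152/3, -416/5, -5536/45, -52096/315, …
ICs: h(0) = -1.

f: a_k = -1, -4, -8, -32/3, -32/3, -128/15, -256/45, -1024/315, …
Change of var in L_f (x↦r) gives L₀.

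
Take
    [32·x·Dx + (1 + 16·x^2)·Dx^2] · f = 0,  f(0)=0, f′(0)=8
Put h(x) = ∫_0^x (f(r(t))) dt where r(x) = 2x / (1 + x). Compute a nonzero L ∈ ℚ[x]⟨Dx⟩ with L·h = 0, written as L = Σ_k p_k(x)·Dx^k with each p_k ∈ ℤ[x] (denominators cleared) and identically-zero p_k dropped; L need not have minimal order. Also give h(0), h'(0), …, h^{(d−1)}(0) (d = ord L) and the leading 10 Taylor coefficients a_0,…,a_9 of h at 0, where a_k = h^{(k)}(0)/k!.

L = (2 + 130·x)·Dx^2 + (1 + 2·x + 65·x^2)·Dx^3  (order 3).
h: a_k = 0, 0, 8, -16/3, -244/3, 1008/5, 27688/15, -186416/21, -356722/7, 415856, …
ICs: h(0) = 0, h′(0) = 0, h′′(0) = 16.

f: a_k = 0, 8, 0, -128/3, 0, 2048/5, 0, -32768/7, 0, 524288/9, …
Change of var in L_f (x↦r) gives L₀.
∫: right-multiply L₀ by Dx.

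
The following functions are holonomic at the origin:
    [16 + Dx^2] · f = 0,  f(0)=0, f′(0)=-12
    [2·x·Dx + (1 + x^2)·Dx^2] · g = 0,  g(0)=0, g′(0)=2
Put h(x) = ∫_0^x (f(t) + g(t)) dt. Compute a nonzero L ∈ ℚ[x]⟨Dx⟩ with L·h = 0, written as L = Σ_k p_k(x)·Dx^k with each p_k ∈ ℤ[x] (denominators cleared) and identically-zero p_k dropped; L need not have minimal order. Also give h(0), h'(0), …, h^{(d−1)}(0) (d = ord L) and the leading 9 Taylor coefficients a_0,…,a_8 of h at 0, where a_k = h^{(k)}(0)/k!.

L = (64·x + 704·x^3 + 256·x^5)·Dx^2 + (112 + 416·x^2 + 432·x^4 + 128·x^6)·Dx^3 + (4·x + 44·x^3 + 16·x^5)·Dx^4 + (7 + 26·x^2 + 27·x^4 + 8·x^6)·Dx^5  (order 5).
h: a_k = 0, 0, -5, 0, 47/6, 0, -21/5, 0, 71/60, …
ICs: h(0) = 0, h′(0) = 0, h′′(0) = -10, h′′′(0) = 0, h′′′′(0) = 188.

f: a_k = 0, -12, 0, 32, 0, -128/5, 0, 1024/105, 0, …
g: a_k = 0, 2, 0, -2/3, 0, 2/5, 0, -2/7, 0, …
L₀ := lclm(L_f,L_g); ord L₀ ≤ 2+2.
h=∫h₀ ⇒ L = L₀·Dx.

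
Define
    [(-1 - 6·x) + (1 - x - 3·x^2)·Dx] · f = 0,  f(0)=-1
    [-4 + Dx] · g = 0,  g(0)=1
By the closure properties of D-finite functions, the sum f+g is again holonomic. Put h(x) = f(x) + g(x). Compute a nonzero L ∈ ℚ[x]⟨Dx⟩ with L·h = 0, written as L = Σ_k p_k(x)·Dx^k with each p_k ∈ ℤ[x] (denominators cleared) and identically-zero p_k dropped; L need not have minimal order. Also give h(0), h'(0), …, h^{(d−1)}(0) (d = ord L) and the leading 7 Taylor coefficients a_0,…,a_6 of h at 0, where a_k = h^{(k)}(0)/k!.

L = (-16 + 8·x - 360·x^2 - 288·x^3) + (-8 + 50·x + 134·x^2 - 96·x^3 - 144·x^4)·Dx + (3 - 13·x - 11·x^2 + 42·x^3 + 36·x^4)·Dx^2  (order 2).
h: a_k = 0, 3, 4, 11/3, -25/3, -472/15, -4109/45, …
ICs: h(0) = 0, h′(0) = 3.

f: a_k = -1, -1, -4, -7, -19, -40, -97, …
g: a_k = 1, 4, 8, 32/3, 32/3, 128/15, 256/45, …
h₀=f+g: left-lcm gives L₀, ord ≤ 2.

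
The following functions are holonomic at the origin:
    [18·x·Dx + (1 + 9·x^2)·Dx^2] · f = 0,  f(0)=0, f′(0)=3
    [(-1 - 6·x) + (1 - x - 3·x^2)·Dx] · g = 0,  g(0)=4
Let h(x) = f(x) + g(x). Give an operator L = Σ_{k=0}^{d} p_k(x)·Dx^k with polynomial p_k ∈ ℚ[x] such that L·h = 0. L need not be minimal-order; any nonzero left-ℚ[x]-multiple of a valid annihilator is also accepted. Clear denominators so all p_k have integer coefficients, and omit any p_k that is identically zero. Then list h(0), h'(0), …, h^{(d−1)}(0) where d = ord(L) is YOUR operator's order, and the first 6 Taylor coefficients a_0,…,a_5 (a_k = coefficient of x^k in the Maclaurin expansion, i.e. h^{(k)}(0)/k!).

f: a_k = 0, 3, 0, -9, 0, 243/5, …
g: a_k = 4, 4, 16, 28, 76, 160, …
Weyl lclm of L_f,L_g ⇒ L₀ (ord ≤ 3).
L = (72 - 288·x - 4428·x^2 - 9720·x^3 - 33534·x^4 - 13122·x^6)·Dx + (-30 - 180·x - 144·x^2 - 1728·x^3 - 9153·x^4 - 23814·x^5 - 2187·x^6 - 13122·x^7)·Dx^2 + (4 + 14·x + 114·x^2 - 36·x^3 + 459·x^4 - 1539·x^5 - 2430·x^6 - 729·x^7 - 2187·x^8)·Dx^3  (order 3).
h: a_k = 4, 7, 16, 19, 76, 1043/5, …
ICs: h(0) = 4, h′(0) = 7, h′′(0) = 32.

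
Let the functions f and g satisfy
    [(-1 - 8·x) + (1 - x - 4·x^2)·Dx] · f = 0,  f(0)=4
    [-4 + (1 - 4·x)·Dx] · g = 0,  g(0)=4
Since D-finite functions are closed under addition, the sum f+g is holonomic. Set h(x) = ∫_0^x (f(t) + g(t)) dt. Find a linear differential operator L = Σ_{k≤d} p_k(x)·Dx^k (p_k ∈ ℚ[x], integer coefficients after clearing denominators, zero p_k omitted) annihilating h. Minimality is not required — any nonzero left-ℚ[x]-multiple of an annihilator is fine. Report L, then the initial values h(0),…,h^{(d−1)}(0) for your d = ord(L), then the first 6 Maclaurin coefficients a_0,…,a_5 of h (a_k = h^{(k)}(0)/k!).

f: a_k = 4, 4, 20, 36, 116, 260, …
g: a_k = 4, 16, 64, 256, 1024, 4096, …
Weyl lclm of L_f,L_g ⇒ L₀ (ord ≤ 2).
∫: right-multiply L₀ by Dx.
L = (8 - 288·x + 384·x^2 - 512·x^3)·Dx + (22 - 8·x - 288·x^2 + 640·x^3 - 1024·x^4)·Dx^2 + (-3 + 23·x - 56·x^2 + 32·x^3 + 128·x^4 - 256·x^5)·Dx^3  (order 3).
h: a_k = 0, 8, 10, 28, 73, 228, …
ICs: h(0) = 0, h′(0) = 8, h′′(0) = 20.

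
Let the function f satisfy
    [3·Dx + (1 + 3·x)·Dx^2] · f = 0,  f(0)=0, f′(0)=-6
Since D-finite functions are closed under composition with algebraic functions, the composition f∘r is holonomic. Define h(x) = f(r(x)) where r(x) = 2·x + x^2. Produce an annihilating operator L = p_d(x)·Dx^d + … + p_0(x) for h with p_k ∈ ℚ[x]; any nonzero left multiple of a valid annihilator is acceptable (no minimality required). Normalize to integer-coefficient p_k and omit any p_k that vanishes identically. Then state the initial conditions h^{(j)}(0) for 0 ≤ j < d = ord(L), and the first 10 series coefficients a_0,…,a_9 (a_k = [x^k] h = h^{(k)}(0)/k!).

L = (5 + 6·x + 3·x^2)·Dx + (1 + 7·x + 9·x^2 + 3·x^3)·Dx^2  (order 2).
h: a_k = 0, -12, 30, -108, 441, -9612/5, 8730, -285444/7, 388881/2, -941868, …
ICs: h(0) = 0, h′(0) = -12.

f: a_k = 0, -6, 9, -18, 81/2, -486/5, 243, -4374/7, 6561/4, -4374, …
h₀=f(r): pull back L_f along r ⇒ L₀.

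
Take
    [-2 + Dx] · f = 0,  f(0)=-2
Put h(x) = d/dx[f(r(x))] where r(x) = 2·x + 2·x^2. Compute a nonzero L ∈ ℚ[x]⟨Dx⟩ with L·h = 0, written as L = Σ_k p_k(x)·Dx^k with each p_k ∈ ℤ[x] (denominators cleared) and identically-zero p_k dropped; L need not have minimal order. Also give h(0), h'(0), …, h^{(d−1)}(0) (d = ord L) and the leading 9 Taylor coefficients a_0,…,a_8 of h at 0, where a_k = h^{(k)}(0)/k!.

L = (6 + 16·x + 16·x^2) + (-1 - 2·x)·Dx  (order 1).
h: a_k = -8, -48, -160, -1216/3, -832, -22144/15, -104192/45, -23040/7, -1351936/315, …
ICs: h(0) = -8.

f: a_k = -2, -4, -4, -8/3, -4/3, -8/15, -8/45, -16/315, -4/315, …
Substitute x→r, Dx→(1/r')Dx; clear ⇒ L₀.
h₀' ⇒ L via d/dx closure of L₀.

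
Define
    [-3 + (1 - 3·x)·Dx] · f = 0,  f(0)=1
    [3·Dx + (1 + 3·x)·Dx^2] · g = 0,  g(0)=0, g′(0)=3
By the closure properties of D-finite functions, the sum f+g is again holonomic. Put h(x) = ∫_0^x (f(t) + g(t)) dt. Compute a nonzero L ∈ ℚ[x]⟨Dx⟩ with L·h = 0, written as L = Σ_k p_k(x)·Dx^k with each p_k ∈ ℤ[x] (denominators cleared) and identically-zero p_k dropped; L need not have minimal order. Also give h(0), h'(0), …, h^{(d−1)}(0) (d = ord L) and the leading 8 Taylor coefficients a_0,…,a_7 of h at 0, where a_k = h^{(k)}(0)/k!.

f: a_k = 1, 3, 9, 27, 81, 243, 729, 2187, …
g: a_k = 0, 3, -9/2, 9, -81/4, 243/5, -243/2, 2187/7, …
Sum ⇒ L₀ = lclm(L_f,L_g) in ℚ(x)⟨Dx⟩.
Integrate: L := L₀·Dx.
L = (30 + 18·x)·Dx^2 + (4 + 48·x + 36·x^2)·Dx^3 + (-1 - x + 9·x^2 + 9·x^3)·Dx^4  (order 4).
h: a_k = 0, 1, 3, 3/2, 9, 243/20, 243/5, 1215/14, …
ICs: h(0) = 0, h′(0) = 1, h′′(0) = 6, h′′′(0) = 9.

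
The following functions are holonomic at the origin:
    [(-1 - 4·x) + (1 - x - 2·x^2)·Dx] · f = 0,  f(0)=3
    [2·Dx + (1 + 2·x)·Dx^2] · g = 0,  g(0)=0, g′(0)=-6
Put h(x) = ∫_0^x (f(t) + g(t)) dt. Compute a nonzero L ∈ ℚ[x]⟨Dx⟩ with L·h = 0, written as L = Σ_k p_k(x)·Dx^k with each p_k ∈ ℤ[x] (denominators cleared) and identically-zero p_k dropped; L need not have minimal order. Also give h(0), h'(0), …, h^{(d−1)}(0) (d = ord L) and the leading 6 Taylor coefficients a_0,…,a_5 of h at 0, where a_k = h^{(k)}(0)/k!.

L = (54 + 228·x + 432·x^2 + 288·x^3 + 192·x^4)·Dx^2 + (11 + 124·x + 464·x^2 + 704·x^3 + 592·x^4 + 320·x^5)·Dx^3 + (-4 - 19·x - 17·x^2 + 42·x^3 + 116·x^4 + 136·x^5 + 64·x^6)·Dx^4  (order 4).
h: a_k = 0, 3, -3/2, 5, 7/4, 9, …
ICs: h(0) = 0, h′(0) = 3, h′′(0) = -3, h′′′(0) = 30.

f: a_k = 3, 3, 9, 15, 33, 63, …
g: a_k = 0, -6, 6, -8, 12, -96/5, …
Weyl lclm of L_f,L_g ⇒ L₀ (ord ≤ 3).
h=∫h₀ ⇒ L = L₀·Dx.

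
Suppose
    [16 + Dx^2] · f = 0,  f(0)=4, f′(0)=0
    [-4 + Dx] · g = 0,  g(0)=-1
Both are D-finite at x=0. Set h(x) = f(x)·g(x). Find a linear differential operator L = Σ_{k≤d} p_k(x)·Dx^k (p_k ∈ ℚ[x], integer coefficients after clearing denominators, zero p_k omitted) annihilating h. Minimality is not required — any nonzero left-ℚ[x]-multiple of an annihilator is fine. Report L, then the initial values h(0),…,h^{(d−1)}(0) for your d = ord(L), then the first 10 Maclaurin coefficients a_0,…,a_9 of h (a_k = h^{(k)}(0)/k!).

L = 32 - 8·Dx + Dx^2  (order 2).
h: a_k = -4, -16, 0, 256/3, 512/3, 2048/15, 0, -32768/315, -32768/315, -131072/2835, …
ICs: h(0) = -4, h′(0) = -16.

f: a_k = 4, 0, -32, 0, 128/3, 0, -1024/45, 0, 2048/315, 0, …
g: a_k = -1, -4, -8, -32/3, -32/3, -128/15, -256/45, -1024/315, -512/315, -2048/2835, …
Sym-product of L_f,L_g gives L₀ (≤ ord 2).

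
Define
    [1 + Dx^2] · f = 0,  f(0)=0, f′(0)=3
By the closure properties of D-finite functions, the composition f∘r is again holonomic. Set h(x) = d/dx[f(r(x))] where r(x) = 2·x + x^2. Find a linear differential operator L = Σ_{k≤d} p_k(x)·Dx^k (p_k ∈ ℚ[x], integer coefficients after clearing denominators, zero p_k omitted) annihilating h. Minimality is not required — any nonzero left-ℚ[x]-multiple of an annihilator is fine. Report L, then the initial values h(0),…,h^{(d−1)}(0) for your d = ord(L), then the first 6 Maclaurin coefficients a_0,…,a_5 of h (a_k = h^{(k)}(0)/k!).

f: a_k = 0, 3, 0, -1/2, 0, 1/40, …
L₀ from L_f via x↦r, Dx↦r'^{-1}Dx.
h₀' ⇒ L via d/dx closure of L₀.
L = (7 + 16·x + 24·x^2 + 16·x^3 + 4·x^4) + (-3 - 3·x)·Dx + (1 + 2·x + x^2)·Dx^2  (order 2).
h: a_k = 6, 6, -12, -24, -11, 9, …
ICs: h(0) = 6, h′(0) = 6.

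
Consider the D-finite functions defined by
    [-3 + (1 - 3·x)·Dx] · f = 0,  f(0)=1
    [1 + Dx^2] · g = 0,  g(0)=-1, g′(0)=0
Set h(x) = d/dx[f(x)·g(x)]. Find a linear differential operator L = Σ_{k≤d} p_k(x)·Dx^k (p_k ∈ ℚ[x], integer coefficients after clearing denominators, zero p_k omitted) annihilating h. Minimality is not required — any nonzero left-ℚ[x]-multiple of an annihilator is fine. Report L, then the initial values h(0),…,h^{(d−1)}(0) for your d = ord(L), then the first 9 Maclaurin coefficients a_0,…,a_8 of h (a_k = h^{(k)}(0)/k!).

L = (-17 - 6·x + 9·x^2) + (-6 + 18·x)·Dx + (1 - 6·x + 9·x^2)·Dx^2  (order 2).
h: a_k = -3, -17, -153/2, -1837/6, -9185/8, -495989/120, -3471923/240, -249978457/5040, -749935371/4480, …
ICs: h(0) = -3, h′(0) = -17.

f: a_k = 1, 3, 9, 27, 81, 243, 729, 2187, 6561, …
g: a_k = -1, 0, 1/2, 0, -1/24, 0, 1/720, 0, -1/40320, …
L₀ := L_f ⊗_s L_g (sym. prod.), ord ≤ 2.
Differentiate: ansatz ord ≤ ord L₀ ⇒ L.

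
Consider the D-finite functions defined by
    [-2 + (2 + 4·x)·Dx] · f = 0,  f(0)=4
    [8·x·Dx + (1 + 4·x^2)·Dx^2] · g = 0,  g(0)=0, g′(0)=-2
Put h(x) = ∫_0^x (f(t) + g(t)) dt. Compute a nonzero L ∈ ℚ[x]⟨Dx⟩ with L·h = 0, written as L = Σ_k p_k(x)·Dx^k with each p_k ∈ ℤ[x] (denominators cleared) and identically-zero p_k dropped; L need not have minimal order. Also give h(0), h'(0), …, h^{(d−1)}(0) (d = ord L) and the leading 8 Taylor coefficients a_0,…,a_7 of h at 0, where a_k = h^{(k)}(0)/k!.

f: a_k = 4, 4, -2, 2, -5/2, 7/2, -21/4, 33/4, …
g: a_k = 0, -2, 0, 8/3, 0, -32/5, 0, 128/7, …
h₀=f+g: left-lcm gives L₀, ord ≤ 3.
h=∫₀ˣh₀: take L = L₀·Dx.
L = (-8 - 40·x + 96·x^2 + 96·x^3)·Dx^2 + (-11 - 32·x + 40·x^2 + 384·x^3 + 336·x^4)·Dx^3 + (-1 + 6·x + 24·x^2 + 48·x^3 + 112·x^4 + 96·x^5)·Dx^4  (order 4).
h: a_k = 0, 4, 1, -2/3, 7/6, -1/2, -29/60, -3/4, …
ICs: h(0) = 0, h′(0) = 4, h′′(0) = 2, h′′′(0) = -4.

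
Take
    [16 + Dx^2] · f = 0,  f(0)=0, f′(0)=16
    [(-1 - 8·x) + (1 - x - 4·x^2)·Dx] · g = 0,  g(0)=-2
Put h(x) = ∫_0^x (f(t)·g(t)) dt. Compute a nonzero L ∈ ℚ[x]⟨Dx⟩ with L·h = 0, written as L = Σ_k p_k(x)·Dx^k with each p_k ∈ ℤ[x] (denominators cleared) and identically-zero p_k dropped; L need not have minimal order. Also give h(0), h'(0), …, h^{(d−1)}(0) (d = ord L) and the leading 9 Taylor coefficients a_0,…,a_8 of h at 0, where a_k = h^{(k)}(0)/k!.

L = (-8 + 16·x + 64·x^2)·Dx + (2 + 16·x)·Dx^2 + (-1 + x + 4·x^2)·Dx^3  (order 3).
h: a_k = 0, 0, -16, -32/3, -56/3, -608/15, -1424/15, -20704/105, -143036/315, …
ICs: h(0) = 0, h′(0) = 0, h′′(0) = -32.

f: a_k = 0, 16, 0, -128/3, 0, 512/15, 0, -4096/315, 0, …
g: a_k = -2, -2, -10, -18, -58, -130, -362, -882, -2330, …
h₀=f·g: eliminate ⇒ L₀, order ≤ 2·1.
h=∫h₀ ⇒ L = L₀·Dx.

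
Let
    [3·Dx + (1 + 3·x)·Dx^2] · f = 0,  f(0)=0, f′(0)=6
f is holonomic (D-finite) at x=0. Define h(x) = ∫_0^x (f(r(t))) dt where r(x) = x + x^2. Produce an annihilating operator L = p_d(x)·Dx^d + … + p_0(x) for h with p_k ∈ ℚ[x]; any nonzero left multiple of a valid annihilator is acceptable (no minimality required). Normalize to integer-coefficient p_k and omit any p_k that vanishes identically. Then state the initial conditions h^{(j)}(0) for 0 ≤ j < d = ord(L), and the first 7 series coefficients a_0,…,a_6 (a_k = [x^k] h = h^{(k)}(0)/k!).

f: a_k = 0, 6, -9, 18, -81/2, 486/5, -243, …
Change of var in L_f (x↦r) gives L₀.
h=∫h₀ ⇒ L = L₀·Dx.
L = (1 + 6·x + 6·x^2)·Dx^2 + (1 + 5·x + 9·x^2 + 6·x^3)·Dx^3  (order 3).
h: a_k = 0, 0, 3, -1, 0, 9/10, -9/5, …
ICs: h(0) = 0, h′(0) = 0, h′′(0) = 6.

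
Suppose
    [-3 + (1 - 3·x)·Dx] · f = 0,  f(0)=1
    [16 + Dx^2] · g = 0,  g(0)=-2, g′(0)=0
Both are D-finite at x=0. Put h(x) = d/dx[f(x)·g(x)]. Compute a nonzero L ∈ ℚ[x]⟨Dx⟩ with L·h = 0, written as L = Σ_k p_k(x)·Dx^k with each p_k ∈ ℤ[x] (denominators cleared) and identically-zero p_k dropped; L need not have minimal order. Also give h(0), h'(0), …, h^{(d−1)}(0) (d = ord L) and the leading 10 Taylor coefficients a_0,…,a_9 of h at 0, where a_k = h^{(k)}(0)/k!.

f: a_k = 1, 3, 9, 27, 81, 243, 729, 2187, 6561, 19683, …
g: a_k = -2, 0, 16, 0, -64/3, 0, 512/45, 0, -1024/315, 0, …
Sym-product of L_f,L_g gives L₀ (≤ ord 2).
h=h₀': d/dx-closure on L₀ ⇒ L.
L = (-2 - 96·x + 144·x^2) + (-6 + 18·x)·Dx + (1 - 6·x + 9·x^2)·Dx^2  (order 2).
h: a_k = -6, -4, -18, -472/3, -590, -30836/15, -107926/15, -7778864/315, -2917074/35, -787593596/2835, …
ICs: h(0) = -6, h′(0) = -4.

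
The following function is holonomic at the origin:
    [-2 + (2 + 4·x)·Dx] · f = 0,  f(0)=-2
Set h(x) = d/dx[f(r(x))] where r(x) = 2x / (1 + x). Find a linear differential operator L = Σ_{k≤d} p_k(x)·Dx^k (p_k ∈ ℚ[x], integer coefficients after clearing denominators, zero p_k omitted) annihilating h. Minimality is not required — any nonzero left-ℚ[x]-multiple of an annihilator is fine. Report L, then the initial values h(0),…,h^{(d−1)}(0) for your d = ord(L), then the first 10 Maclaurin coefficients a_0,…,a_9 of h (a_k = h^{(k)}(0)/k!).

f: a_k = -2, -2, 1, -1, 5/4, -7/4, 21/8, -33/8, 429/64, -715/64, …
Substitute x→r, Dx→(1/r')Dx; clear ⇒ L₀.
h₀' ⇒ L via d/dx closure of L₀.
L = (-4 - 10·x) + (-1 - 6·x - 5·x^2)·Dx  (order 1).
h: a_k = -4, 16, -60, 240, -1020, 4512, -20468, 94400, -440460, 2072880, …
ICs: h(0) = -4.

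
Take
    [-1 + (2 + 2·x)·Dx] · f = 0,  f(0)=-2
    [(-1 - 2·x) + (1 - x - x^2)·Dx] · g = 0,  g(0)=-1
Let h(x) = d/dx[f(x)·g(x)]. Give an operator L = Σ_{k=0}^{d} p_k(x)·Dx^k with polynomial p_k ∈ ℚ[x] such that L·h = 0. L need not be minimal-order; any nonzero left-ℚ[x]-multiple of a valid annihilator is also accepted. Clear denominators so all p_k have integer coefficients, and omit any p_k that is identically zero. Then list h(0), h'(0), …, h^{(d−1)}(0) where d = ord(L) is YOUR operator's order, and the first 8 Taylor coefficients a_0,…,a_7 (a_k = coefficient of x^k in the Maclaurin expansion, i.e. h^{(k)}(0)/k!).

L = (19 + 66·x + 81·x^2 + 50·x^3 + 15·x^4) + (-6 - 10·x + 6·x^2 + 26·x^3 + 22·x^4 + 6·x^5)·Dx  (order 1).
h: a_k = 3, 19/2, 189/8, 803/16, 13105/128, 50661/256, 383425/1024, 1416355/2048, …
ICs: h(0) = 3.

f: a_k = -2, -1, 1/4, -1/8, 5/64, -7/128, 21/512, -33/1024, …
g: a_k = -1, -1, -2, -3, -5, -8, -13, -21, …
h₀=f·g: eliminate ⇒ L₀, order ≤ 1·1.
h₀' ⇒ L via d/dx closure of L₀.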